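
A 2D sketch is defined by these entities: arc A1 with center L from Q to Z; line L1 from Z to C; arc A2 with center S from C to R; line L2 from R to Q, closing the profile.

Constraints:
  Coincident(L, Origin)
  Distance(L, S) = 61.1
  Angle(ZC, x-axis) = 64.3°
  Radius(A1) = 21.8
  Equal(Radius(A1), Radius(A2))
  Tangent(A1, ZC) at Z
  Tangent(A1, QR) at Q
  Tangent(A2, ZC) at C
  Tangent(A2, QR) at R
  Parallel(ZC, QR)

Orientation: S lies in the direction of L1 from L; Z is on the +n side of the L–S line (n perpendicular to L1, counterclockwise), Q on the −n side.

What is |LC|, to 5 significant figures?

64.873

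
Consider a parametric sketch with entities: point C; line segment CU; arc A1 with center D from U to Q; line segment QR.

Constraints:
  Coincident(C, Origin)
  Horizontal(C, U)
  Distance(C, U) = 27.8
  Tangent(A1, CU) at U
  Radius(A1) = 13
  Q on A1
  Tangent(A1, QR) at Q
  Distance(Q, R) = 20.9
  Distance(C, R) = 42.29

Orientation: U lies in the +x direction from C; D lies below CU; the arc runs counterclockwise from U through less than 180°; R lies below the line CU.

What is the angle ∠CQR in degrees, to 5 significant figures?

153.29°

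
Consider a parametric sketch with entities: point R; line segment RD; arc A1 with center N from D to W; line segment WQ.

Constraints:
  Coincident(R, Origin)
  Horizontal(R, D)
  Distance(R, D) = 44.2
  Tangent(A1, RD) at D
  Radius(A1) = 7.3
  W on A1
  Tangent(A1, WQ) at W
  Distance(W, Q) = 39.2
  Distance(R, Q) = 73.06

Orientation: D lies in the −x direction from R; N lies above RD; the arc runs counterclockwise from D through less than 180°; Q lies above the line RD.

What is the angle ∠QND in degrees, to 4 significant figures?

160.2°

Checks: |NW| = 7.300 ✓; ∠(NW, WQ) = 90.00° ✓; |WQ| = 39.20 ✓; |RQ| = 73.06 ✓.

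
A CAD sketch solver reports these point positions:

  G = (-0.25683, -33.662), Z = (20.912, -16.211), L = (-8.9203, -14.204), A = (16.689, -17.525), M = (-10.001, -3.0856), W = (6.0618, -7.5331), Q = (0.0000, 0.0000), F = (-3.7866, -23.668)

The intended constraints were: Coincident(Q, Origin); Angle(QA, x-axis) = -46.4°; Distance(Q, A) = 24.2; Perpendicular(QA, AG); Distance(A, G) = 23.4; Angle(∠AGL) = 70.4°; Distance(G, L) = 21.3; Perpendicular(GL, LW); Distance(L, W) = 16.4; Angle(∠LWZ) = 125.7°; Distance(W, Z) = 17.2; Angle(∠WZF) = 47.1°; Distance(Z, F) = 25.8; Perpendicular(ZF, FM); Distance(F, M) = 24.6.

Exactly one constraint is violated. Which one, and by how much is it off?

Distance(F, M) = 24.6 — off by 3.10.

Q = (0.00, 0.00) ✓; QA at -46.40° ✓; |QA| = 24.20 ✓; ∠(QA, AG) = 90.00° ✓; |AG| = 23.40 ✓; ∠AGL = 70.40° ✓; |GL| = 21.30 ✓; ∠(GL, LW) = 90.00° ✓; |LW| = 16.40 ✓; ∠LWZ = 125.7° ✓; |WZ| = 17.20 ✓; ∠WZF = 47.10° ✓; |ZF| = 25.80 ✓; ∠(ZF, FM) = 90.00° ✓; |FM| = 21.50 ✗.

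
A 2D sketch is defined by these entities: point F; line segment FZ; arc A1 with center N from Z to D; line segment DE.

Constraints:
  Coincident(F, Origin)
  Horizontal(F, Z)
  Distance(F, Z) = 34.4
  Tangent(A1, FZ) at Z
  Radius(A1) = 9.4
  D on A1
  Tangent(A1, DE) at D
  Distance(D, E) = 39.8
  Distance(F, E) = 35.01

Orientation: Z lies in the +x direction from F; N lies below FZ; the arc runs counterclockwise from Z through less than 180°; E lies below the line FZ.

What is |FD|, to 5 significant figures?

27.241

Checks: |FZ| = 34.40 ✓; |ND| = 9.400 ✓; ∠(ND, DE) = 90.00° ✓; |DE| = 39.80 ✓; |FE| = 35.01 ✓.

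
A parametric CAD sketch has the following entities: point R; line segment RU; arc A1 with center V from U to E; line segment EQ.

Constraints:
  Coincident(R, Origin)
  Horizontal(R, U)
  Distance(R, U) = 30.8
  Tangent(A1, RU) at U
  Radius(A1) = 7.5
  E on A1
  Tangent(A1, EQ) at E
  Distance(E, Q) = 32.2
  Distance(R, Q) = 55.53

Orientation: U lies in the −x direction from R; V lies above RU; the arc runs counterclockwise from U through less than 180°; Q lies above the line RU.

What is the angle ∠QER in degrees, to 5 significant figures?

141.89°

R is at the origin; R and U share the same y with |RU| = 30.8 and U on the −x side, so U = (-30.800, 0.0000). A1 meets RU tangentially, so VU is at right angles to RU, so V = U + (0, 7.5) = (-30.800, 7.5000). Since VE ⟂ EQ (tangency), |VQ| = √(7.5² + 32.2²) = 33.062 regardless of where E sits on A1. So Q lies on both circle(R, 55.53) and circle(V, 33.062); the above-RU intersection is Q = (-39.001, 39.529). E is the foot of the tangent from Q: E = (-24.146, 10.960).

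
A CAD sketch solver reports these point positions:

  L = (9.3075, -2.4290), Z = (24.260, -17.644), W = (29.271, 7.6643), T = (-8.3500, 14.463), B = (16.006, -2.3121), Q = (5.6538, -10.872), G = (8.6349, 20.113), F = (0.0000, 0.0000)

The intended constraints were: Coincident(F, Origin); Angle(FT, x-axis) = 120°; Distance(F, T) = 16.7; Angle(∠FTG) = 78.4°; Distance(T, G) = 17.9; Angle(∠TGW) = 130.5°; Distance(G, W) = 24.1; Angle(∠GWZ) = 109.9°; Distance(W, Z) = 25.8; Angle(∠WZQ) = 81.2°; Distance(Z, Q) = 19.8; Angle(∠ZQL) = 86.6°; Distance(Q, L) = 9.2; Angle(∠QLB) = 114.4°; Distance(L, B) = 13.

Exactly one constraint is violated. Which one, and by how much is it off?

Distance(L, B) = 13 — off by 6.30.

F = (0.00, 0.00) ✓; FT at 120.0° ✓; |FT| = 16.70 ✓; ∠FTG = 78.40° ✓; |TG| = 17.90 ✓; ∠TGW = 130.5° ✓; |GW| = 24.10 ✓; ∠GWZ = 109.9° ✓; |WZ| = 25.80 ✓; ∠WZQ = 81.20° ✓; |ZQ| = 19.80 ✓; ∠ZQL = 86.60° ✓; |QL| = 9.200 ✓; ∠QLB = 114.4° ✓; |LB| = 6.700 ✗.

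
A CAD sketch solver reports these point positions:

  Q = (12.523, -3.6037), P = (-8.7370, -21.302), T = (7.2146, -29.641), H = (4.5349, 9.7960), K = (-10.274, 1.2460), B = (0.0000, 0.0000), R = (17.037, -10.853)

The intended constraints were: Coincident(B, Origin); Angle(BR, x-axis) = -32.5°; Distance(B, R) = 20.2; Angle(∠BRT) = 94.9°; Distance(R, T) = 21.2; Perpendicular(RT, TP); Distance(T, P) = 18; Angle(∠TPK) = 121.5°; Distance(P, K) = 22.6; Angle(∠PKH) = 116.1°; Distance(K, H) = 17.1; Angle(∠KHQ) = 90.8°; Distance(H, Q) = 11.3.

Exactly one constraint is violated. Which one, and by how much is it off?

Distance(H, Q) = 11.3 — off by 4.30.

B = (0.00, 0.00) ✓; BR at -32.50° ✓; |BR| = 20.20 ✓; ∠BRT = 94.90° ✓; |RT| = 21.20 ✓; ∠(RT, TP) = 90.00° ✓; |TP| = 18.00 ✓; ∠TPK = 121.5° ✓; |PK| = 22.60 ✓; ∠PKH = 116.1° ✓; |KH| = 17.10 ✓; ∠KHQ = 90.80° ✓; |HQ| = 15.60 ✗.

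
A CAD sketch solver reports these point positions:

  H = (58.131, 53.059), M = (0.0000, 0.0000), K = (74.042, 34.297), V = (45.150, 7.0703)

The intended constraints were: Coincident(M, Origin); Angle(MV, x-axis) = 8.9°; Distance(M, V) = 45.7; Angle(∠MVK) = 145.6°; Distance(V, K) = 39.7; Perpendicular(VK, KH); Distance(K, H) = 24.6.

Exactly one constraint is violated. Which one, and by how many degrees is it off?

Perpendicular(VK, KH) — off by 3.00°.

M = (0.00, 0.00) ✓; MV at 8.900° ✓; |MV| = 45.70 ✓; ∠MVK = 145.6° ✓; |VK| = 39.70 ✓; ∠(VK, KH) = 87.00° ✗; |KH| = 24.60 ✓.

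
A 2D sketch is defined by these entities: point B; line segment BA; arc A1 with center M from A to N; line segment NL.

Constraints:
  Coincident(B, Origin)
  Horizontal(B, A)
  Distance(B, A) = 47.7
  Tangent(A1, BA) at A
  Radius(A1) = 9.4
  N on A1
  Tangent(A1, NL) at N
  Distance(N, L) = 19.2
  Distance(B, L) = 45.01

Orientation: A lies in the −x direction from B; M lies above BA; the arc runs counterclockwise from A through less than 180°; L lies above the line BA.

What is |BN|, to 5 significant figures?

39.240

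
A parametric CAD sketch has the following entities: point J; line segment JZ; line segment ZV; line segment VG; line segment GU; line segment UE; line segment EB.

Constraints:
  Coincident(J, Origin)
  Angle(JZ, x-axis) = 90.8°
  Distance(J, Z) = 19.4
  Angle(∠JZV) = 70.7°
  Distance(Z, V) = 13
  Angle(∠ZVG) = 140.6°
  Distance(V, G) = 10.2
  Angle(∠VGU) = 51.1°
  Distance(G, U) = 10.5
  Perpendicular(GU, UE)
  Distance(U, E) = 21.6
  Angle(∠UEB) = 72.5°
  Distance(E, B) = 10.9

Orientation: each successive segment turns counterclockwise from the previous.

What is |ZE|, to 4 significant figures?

14.00

J is at the origin; JZ runs at 90.8° with length 19.4, so Z = (-0.2709, 19.40). ∠JZV = 70.7° gives ZV at -159.9° from the x-axis; with |ZV| = 13.0, V = (-12.48, 14.93). ∠ZVG = 140.6° gives VG at -120.5° from the x-axis; with |VG| = 10.2, G = (-17.66, 6.142). ∠VGU = 51.1° gives GU at 8.400° from the x-axis; with |GU| = 10.5, U = (-7.269, 7.676). GU is perpendicular to UE, so UE runs at 98.40°; with |UE| = 21.6, E = (-10.42, 29.04). Then |ZE| = |E − Z| = 14.00.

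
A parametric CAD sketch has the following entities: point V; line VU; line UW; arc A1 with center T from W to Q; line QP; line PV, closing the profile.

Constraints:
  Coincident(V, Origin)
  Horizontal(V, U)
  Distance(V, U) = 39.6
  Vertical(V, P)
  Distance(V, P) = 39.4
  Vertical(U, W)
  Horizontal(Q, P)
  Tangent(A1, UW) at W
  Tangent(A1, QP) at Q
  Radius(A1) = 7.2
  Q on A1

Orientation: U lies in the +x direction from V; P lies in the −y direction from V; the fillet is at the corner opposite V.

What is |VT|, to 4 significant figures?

45.68

VP is vertical with |VP| = 39.4 and P on the −y side, so P = (0.000, -39.40). The virtual corner opposite V is at (39.60, -39.40). The tangent condition forces TW to be normal to UW and the tangent condition forces TQ to be normal to QP, with radius 7.2, so the center T sits 7.2 in from both sides at T = (32.40, -32.20). Then |VT| = |T − V| = 45.68.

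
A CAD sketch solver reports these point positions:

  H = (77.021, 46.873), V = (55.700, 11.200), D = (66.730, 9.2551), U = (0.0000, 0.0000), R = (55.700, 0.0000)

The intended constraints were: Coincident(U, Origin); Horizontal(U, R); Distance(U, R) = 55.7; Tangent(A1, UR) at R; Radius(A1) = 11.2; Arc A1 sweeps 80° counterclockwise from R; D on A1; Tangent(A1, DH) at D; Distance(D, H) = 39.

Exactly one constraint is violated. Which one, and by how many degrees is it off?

Tangent(A1, DH) at D — off by 5.30°.

U = (0.00, 0.00) ✓; U.y = 0.00, R.y = 0.00 ✓; |UR| = 55.70 ✓; ∠(VR, RU) = 90.00° ✓; |VR| = 11.20 ✓; bearing(V→D) − bearing(V→R) = 80.00° ✓; |VD| = 11.20 ✓; ∠(VD, DH) = 95.30° ✗; |DH| = 39.00 ✓.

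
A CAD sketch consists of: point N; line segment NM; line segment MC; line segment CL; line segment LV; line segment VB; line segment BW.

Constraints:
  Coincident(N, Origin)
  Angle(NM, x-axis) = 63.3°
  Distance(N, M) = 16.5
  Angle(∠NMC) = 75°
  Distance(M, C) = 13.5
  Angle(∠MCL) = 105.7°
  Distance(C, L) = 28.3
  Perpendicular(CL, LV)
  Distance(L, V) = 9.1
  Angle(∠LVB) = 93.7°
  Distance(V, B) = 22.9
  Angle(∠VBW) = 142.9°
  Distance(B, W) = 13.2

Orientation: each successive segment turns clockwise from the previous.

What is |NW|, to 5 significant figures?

20.904

∠LVB = 93.7° gives VB at 67.700° from the x-axis; with |VB| = 22.9, B = (5.5980, 5.5006). ∠VBW = 142.9° gives BW at 30.600° from the x-axis; with |BW| = 13.2, W = (16.960, 12.220). Then |NW| = |W − N| = 20.904.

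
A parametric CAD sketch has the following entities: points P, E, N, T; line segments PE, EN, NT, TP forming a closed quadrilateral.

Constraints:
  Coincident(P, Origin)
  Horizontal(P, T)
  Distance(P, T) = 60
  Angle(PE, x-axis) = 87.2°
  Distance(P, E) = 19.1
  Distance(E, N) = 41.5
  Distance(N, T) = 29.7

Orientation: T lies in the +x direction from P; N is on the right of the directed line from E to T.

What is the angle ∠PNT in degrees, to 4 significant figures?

147.1°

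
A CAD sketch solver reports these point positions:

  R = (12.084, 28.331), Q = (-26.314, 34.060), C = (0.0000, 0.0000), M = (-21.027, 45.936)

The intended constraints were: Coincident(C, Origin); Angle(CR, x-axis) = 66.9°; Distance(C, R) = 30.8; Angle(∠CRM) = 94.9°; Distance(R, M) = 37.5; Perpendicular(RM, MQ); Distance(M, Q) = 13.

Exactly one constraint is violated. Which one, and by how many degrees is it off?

Perpendicular(RM, MQ) — off by 4.00°.

C = (0.00, 0.00) ✓; CR at 66.90° ✓; |CR| = 30.80 ✓; ∠CRM = 94.90° ✓; |RM| = 37.50 ✓; ∠(RM, MQ) = 94.00° ✗; |MQ| = 13.00 ✓.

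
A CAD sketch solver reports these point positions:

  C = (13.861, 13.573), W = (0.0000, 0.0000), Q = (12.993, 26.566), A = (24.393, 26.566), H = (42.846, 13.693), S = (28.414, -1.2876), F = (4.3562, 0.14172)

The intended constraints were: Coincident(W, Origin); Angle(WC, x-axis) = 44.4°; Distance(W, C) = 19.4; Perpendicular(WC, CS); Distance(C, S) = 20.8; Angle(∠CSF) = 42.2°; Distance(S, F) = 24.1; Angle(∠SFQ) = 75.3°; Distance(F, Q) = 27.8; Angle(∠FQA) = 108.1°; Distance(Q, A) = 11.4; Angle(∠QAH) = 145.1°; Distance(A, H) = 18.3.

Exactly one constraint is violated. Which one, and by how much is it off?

Distance(A, H) = 18.3 — off by 4.20.

W = (0.00, 0.00) ✓; WC at 44.40° ✓; |WC| = 19.40 ✓; ∠(WC, CS) = 90.00° ✓; |CS| = 20.80 ✓; ∠CSF = 42.20° ✓; |SF| = 24.10 ✓; ∠SFQ = 75.30° ✓; |FQ| = 27.80 ✓; ∠FQA = 108.1° ✓; |QA| = 11.40 ✓; ∠QAH = 145.1° ✓; |AH| = 22.50 ✗.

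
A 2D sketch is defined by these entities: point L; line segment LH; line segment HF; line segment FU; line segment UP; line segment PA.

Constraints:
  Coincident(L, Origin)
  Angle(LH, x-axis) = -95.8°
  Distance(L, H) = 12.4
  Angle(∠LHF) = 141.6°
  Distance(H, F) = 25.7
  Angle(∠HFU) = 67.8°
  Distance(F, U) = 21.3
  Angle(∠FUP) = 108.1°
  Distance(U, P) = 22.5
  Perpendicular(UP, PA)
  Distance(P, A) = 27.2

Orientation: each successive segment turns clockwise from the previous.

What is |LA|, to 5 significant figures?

18.077

L is at the origin; LH runs at -95.8° with length 12.4, so H = (-1.2531, -12.337). ∠LHF = 141.6° gives HF at -134.20° from the x-axis; with |HF| = 25.7, F = (-19.170, -30.761). ∠HFU = 67.8° gives FU at 113.60° from the x-axis; with |FU| = 21.3, U = (-27.698, -11.243). ∠FUP = 108.1° gives UP at 41.700° from the x-axis; with |UP| = 22.5, P = (-10.898, 3.7251). UP is perpendicular to PA, so PA runs at -48.300°; with |PA| = 27.2, A = (7.1959, -16.583). Then |LA| = |A − L| = 18.077.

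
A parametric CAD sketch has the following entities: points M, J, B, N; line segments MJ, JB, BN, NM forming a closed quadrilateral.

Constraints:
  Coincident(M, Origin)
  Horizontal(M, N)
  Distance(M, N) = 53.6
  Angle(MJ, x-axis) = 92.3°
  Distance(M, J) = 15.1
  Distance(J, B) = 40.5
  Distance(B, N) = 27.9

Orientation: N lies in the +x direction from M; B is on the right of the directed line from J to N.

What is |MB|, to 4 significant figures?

31.50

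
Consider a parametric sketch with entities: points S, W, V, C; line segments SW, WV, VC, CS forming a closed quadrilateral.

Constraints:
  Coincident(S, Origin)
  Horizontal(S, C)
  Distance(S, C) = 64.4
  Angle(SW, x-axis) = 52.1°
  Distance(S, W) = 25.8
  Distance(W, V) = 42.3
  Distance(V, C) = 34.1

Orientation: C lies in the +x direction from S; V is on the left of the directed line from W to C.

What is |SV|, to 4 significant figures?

65.21

Checks: |WV| = 42.30 ✓; |VC| = 34.10 ✓.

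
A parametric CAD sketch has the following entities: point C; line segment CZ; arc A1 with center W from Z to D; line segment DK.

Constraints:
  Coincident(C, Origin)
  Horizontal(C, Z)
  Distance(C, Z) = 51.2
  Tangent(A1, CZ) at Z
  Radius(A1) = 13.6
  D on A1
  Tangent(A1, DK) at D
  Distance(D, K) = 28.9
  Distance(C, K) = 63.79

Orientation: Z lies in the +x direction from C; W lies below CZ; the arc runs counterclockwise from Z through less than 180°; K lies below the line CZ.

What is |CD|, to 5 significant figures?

41.652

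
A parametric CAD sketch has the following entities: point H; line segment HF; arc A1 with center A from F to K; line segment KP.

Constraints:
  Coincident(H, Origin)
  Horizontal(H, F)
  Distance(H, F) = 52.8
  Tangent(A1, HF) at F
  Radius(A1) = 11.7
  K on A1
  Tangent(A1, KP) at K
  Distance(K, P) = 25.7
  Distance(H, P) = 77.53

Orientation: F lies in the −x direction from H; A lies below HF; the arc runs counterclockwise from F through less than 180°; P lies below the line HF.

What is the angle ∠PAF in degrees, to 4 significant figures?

144.0°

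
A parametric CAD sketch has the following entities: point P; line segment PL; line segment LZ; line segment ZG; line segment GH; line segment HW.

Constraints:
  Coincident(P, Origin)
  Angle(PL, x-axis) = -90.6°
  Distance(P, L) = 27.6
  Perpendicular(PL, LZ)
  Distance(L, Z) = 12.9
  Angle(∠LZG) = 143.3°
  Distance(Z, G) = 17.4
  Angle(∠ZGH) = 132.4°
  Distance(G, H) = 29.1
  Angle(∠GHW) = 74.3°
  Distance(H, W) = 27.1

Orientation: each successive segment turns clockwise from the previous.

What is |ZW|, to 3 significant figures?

36.0

∠ZGH = 132.4° gives GH at 95.1° from the x-axis; with |GH| = 29.1, H = (-29.6, 12.1). ∠GHW = 74.3° gives HW at -10.6° from the x-axis; with |HW| = 27.1, W = (-2.98, 7.08). Then |ZW| = |W − Z| = 36.0.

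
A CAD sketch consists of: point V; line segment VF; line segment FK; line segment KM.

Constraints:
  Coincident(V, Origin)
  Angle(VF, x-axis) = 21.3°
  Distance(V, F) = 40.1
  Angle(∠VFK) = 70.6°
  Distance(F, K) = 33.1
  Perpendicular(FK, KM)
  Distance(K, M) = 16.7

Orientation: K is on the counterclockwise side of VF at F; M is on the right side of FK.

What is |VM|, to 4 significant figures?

58.00

V is at the origin; VF runs at 21.3° with length 40.1, so F = 40.1·(cos 21.3°, sin 21.3°) = (37.36, 14.57). ∠VFK = 70.6°, so FK runs at 21.3° + (180° − 70.6°) = 130.7° from the x-axis; with |FK| = 33.1, K = F + 33.1·(cos 130.7°, sin 130.7°) = (15.78, 39.66). FK ⟂ KM; with |KM| = 16.7 on the right of FK, M = K + 16.7·(0.7581, 0.6521) = (28.44, 50.55). Then |VM| = |M − V| = 58.00.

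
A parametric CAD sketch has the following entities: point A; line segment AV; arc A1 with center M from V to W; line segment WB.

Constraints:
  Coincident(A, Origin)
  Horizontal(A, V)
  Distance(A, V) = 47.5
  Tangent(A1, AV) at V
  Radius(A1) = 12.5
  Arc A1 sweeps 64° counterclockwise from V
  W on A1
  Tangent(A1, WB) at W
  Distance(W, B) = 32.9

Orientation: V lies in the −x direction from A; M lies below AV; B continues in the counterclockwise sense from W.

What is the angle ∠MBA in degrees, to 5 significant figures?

16.624°

A is at the origin; AV is horizontal with |AV| = 47.5 and V on the −x side, so V = (-47.500, 0.0000). A1 meets AV tangentially, so MV is at right angles to AV, so M = V + (0, -12.5) = (-47.500, -12.500). On A1, V sits at bearing 90° from M; a 64° counterclockwise sweep puts W at bearing 154°, so W = M + 12.5·(cos 154°, sin 154°) = (-58.735, -7.0204). The tangent condition forces MW to be normal to WB, so WB runs along (−sin 154°, cos 154°); with |WB| = 32.9, B = (-73.157, -36.591). Then cos ∠MBA = BM·BA / (|BM||BA|), giving 16.624°.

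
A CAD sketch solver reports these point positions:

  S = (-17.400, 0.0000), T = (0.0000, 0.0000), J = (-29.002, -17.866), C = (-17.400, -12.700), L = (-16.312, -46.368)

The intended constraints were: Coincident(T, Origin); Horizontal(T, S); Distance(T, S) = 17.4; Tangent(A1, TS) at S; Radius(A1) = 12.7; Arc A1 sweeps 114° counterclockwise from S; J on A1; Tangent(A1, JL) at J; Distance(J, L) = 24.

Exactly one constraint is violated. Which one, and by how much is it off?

Distance(J, L) = 24 — off by 7.20.

T = (0.00, 0.00) ✓; T.y = 0.00, S.y = 0.00 ✓; |TS| = 17.40 ✓; ∠(CS, ST) = 90.00° ✓; |CS| = 12.70 ✓; bearing(C→J) − bearing(C→S) = 114.0° ✓; |CJ| = 12.70 ✓; ∠(CJ, JL) = 90.00° ✓; |JL| = 31.20 ✗.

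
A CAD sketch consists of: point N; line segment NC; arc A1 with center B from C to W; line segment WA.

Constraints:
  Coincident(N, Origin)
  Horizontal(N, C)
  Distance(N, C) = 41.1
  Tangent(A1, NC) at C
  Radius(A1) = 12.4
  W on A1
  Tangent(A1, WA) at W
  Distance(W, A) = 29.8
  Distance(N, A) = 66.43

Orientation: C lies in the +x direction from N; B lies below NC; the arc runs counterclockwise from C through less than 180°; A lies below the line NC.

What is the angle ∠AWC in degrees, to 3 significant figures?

115°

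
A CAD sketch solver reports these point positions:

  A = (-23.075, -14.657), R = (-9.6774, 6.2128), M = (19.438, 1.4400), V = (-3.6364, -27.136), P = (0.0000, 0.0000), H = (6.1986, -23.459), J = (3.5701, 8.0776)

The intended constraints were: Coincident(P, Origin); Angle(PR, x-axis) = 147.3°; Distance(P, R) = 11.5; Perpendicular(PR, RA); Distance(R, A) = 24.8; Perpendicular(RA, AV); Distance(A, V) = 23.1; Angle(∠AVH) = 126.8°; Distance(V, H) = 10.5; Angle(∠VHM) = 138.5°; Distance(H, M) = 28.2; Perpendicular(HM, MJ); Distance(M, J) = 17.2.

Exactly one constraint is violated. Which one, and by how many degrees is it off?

Perpendicular(HM, MJ) — off by 5.30°.

P = (0.00, 0.00) ✓; PR at 147.3° ✓; |PR| = 11.50 ✓; ∠(PR, RA) = 90.00° ✓; |RA| = 24.80 ✓; ∠(RA, AV) = 90.00° ✓; |AV| = 23.10 ✓; ∠AVH = 126.8° ✓; |VH| = 10.50 ✓; ∠VHM = 138.5° ✓; |HM| = 28.20 ✓; ∠(HM, MJ) = 95.30° ✗; |MJ| = 17.20 ✓.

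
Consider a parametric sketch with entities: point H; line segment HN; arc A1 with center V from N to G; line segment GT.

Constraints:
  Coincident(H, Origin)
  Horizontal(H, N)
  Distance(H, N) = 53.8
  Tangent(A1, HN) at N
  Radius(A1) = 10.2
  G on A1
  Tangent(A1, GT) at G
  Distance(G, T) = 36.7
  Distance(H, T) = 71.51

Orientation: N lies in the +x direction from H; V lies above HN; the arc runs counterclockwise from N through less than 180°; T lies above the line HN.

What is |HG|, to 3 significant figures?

64.9

H is at the origin; HN is horizontal with |HN| = 53.8 and N on the +x side, so N = (53.8, 0.00). The tangent condition forces VN to be normal to HN, so V = N + (0, 10.2) = (53.8, 10.2). Since VG ⟂ GT (tangency), |VT| = √(10.2² + 36.7²) = 38.1 regardless of where G sits on A1. So T lies on both circle(H, 71.51) and circle(V, 38.1); the above-HN intersection is T = (52.8, 48.3). G is the foot of the tangent from T: G = (63.5, 13.2).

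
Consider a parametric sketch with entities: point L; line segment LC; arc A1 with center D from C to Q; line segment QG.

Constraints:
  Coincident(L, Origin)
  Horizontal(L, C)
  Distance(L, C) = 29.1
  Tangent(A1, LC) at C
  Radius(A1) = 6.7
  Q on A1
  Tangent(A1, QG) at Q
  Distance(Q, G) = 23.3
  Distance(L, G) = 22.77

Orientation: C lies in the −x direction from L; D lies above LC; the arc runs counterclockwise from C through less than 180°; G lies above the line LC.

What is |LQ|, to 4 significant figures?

23.99

L is at the origin; L and C share the same y with |LC| = 29.1 and C on the −x side, so C = (-29.10, 0.000). The tangent condition forces DC to be normal to LC, so D = C + (0, 6.7) = (-29.10, 6.700). Since DQ ⟂ QG (tangency), |DG| = √(6.7² + 23.3²) = 24.24 regardless of where Q sits on A1. So G lies on both circle(L, 22.77) and circle(D, 24.24); the above-LC intersection is G = (-9.350, 20.76). Q is the foot of the tangent from G: Q = (-23.86, 2.529).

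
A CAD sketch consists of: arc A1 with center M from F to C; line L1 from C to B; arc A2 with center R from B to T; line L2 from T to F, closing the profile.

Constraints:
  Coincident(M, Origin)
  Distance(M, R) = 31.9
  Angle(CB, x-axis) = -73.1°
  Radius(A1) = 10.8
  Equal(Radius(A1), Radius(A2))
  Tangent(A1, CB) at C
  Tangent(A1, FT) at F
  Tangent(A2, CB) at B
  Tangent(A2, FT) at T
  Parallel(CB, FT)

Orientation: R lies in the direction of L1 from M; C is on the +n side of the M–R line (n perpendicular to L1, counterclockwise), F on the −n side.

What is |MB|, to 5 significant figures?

33.679

Tangency of A1 to both parallel lines with radius 10.8 puts C and F at M ± 10.8·n: C = (10.334, 3.1396), F = (-10.334, -3.1396). Equal radii place B and T the same way about R: B = R + 10.8·n = (19.607, -27.383), T = R − 10.8·n = (-1.0602, -33.662). Then |MB| = |B − M| = 33.679.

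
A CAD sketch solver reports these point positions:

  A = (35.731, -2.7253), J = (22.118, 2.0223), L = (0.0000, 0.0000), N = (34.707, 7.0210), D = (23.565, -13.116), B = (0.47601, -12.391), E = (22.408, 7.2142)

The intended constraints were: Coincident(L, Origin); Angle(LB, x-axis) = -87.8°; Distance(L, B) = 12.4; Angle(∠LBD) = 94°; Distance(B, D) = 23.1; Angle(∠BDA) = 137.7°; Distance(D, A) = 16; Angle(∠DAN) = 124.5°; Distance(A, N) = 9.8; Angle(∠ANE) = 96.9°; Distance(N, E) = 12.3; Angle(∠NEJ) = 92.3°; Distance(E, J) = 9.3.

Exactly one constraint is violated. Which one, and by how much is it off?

Distance(E, J) = 9.3 — off by 4.10.

L = (0.00, 0.00) ✓; LB at -87.80° ✓; |LB| = 12.40 ✓; ∠LBD = 94.00° ✓; |BD| = 23.10 ✓; ∠BDA = 137.7° ✓; |DA| = 16.00 ✓; ∠DAN = 124.5° ✓; |AN| = 9.800 ✓; ∠ANE = 96.90° ✓; |NE| = 12.30 ✓; ∠NEJ = 92.30° ✓; |EJ| = 5.200 ✗.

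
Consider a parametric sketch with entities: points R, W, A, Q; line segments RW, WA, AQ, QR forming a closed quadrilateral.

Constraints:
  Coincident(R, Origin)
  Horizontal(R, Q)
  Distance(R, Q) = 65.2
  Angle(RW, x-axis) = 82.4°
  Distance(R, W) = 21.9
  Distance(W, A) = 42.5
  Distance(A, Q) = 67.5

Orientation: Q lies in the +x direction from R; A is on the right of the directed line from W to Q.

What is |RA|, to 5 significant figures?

20.771

R is at the origin; RQ is horizontal with |RQ| = 65.2 and Q in +x, so Q = (65.2, 0). RW runs at 82.4° with |RW| = 21.9, so W = (2.8964, 21.708). A is determined by |WA| = 42.5 and |AQ| = 67.5 together: it lies at the intersection of circle(W, 42.5) and circle(Q, 67.5). With |WQ| = 65.977, the foot of the radical line on WQ is 12.148 from W and the perpendicular offset is √(42.5² − 12.148²) = 40.727. Taking the right-of-WQ solution: A = (0.96804, -20.749).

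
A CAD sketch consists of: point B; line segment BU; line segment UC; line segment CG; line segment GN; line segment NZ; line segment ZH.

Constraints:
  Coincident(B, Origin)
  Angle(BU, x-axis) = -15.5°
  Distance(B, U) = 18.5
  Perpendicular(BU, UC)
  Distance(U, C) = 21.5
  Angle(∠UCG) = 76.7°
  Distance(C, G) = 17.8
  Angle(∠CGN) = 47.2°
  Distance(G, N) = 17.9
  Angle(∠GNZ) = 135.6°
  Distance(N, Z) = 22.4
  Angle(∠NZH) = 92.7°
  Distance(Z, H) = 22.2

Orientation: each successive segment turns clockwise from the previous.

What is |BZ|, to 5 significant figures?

39.760

B is at the origin; BU runs at -15.5° with length 18.5, so U = (17.827, -4.9439). BU ⟂ UC, so UC runs at -105.50°; with |UC| = 21.5, C = (12.082, -25.662). ∠UCG = 76.7° gives CG at 151.20° from the x-axis; with |CG| = 17.8, G = (-3.5167, -17.087). ∠CGN = 47.2° gives GN at 18.400° from the x-axis; with |GN| = 17.9, N = (13.468, -11.437). ∠GNZ = 135.6° gives NZ at -26.000° from the x-axis; with |NZ| = 22.4, Z = (33.601, -21.256). Then |BZ| = |Z − B| = 39.760.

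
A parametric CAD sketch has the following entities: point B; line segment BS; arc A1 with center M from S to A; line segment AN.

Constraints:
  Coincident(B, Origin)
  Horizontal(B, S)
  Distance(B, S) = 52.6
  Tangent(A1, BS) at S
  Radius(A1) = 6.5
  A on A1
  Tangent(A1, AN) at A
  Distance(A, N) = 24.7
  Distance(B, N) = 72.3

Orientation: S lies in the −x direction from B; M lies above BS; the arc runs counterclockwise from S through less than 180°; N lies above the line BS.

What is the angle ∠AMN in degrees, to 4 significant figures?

75.26°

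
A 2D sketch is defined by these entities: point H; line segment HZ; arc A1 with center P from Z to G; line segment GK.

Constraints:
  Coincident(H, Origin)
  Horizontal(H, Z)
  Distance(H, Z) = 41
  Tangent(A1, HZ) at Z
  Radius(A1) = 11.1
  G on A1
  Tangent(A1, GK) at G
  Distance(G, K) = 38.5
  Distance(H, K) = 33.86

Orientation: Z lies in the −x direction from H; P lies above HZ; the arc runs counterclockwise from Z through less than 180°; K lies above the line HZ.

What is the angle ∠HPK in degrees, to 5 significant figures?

48.327°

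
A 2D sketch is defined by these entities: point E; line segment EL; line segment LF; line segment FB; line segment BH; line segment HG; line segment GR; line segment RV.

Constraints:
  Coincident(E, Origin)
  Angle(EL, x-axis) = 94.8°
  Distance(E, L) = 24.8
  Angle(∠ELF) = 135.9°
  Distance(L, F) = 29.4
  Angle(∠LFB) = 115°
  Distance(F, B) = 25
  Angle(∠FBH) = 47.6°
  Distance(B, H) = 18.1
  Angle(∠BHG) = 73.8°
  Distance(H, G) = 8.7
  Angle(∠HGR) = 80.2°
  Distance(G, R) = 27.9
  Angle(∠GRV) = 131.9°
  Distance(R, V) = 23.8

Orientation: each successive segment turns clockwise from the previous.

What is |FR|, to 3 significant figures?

34.5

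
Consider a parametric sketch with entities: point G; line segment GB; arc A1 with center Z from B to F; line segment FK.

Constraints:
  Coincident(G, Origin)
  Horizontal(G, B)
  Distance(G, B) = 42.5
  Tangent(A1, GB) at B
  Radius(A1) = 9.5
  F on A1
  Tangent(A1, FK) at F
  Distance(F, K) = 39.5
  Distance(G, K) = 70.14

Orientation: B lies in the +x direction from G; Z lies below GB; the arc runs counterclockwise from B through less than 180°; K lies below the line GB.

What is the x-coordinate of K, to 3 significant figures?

49.7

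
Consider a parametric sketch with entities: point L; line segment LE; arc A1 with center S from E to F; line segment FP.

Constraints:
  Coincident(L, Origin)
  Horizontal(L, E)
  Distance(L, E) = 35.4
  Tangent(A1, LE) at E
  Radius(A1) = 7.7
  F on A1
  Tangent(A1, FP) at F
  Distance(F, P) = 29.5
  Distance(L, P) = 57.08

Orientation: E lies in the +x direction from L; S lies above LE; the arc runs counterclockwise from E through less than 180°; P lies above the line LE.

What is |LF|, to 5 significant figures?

43.771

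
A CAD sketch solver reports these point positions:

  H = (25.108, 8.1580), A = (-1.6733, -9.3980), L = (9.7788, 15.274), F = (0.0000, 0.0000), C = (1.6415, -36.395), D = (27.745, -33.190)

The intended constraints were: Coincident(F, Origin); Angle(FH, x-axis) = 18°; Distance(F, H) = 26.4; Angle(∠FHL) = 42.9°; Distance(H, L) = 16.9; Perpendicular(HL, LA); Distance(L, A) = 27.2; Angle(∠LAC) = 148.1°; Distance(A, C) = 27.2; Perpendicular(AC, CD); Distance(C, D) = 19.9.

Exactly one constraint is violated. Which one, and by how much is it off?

Distance(C, D) = 19.9 — off by 6.40.

F = (0.00, 0.00) ✓; FH at 18.00° ✓; |FH| = 26.40 ✓; ∠FHL = 42.90° ✓; |HL| = 16.90 ✓; ∠(HL, LA) = 90.00° ✓; |LA| = 27.20 ✓; ∠LAC = 148.1° ✓; |AC| = 27.20 ✓; ∠(AC, CD) = 90.00° ✓; |CD| = 26.30 ✗.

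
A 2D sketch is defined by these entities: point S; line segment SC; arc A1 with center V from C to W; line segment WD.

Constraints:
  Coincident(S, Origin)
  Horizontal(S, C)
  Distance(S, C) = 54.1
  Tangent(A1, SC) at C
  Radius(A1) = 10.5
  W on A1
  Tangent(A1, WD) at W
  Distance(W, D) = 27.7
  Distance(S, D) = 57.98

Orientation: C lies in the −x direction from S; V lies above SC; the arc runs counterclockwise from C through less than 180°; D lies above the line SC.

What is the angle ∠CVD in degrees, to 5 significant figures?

159.27°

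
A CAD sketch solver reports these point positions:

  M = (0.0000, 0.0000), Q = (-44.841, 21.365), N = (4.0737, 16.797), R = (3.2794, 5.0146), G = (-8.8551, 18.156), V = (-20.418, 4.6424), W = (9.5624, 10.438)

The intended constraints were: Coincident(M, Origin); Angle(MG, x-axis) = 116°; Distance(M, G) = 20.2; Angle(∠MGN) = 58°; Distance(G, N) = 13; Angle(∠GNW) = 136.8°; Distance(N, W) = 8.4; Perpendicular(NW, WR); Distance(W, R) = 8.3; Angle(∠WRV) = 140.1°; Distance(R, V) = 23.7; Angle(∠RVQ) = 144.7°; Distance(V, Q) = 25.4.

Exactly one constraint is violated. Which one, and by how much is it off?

Distance(V, Q) = 25.4 — off by 4.20.

M = (0.00, 0.00) ✓; MG at 116.0° ✓; |MG| = 20.20 ✓; ∠MGN = 58.00° ✓; |GN| = 13.00 ✓; ∠GNW = 136.8° ✓; |NW| = 8.400 ✓; ∠(NW, WR) = 90.00° ✓; |WR| = 8.300 ✓; ∠WRV = 140.1° ✓; |RV| = 23.70 ✓; ∠RVQ = 144.7° ✓; |VQ| = 29.60 ✗.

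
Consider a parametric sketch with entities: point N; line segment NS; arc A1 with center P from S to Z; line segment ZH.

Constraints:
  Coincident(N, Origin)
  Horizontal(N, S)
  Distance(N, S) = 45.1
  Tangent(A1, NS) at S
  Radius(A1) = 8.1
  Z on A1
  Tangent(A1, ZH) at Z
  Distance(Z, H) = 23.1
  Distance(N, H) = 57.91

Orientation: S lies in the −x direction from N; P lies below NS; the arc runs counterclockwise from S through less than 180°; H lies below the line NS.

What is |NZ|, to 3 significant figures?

53.9

N is at the origin; N and S share the same y with |NS| = 45.1 and S on the −x side, so S = (-45.1, 0.00). Tangency of A1 to NS means the radius PS is perpendicular to NS, so P = S + (0, -8.1) = (-45.1, -8.10). Since PZ ⟂ ZH (tangency), |PH| = √(8.1² + 23.1²) = 24.5 regardless of where Z sits on A1. So H lies on both circle(N, 57.91) and circle(P, 24.5); the below-NS intersection is H = (-48.0, -32.4). Z is the foot of the tangent from H: Z = (-53.0, -9.86).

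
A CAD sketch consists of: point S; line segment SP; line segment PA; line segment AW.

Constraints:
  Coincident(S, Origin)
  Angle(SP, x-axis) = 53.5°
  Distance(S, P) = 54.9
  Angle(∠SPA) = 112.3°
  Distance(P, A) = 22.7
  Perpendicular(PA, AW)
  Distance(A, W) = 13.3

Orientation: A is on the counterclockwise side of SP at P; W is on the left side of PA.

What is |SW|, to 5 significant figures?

57.453

S is at the origin; SP runs at 53.5° with length 54.9, so P = 54.9·(cos 53.5°, sin 53.5°) = (32.656, 44.132). ∠SPA = 112.3°, so PA runs at 53.5° + (180° − 112.3°) = 121.20° from the x-axis; with |PA| = 22.7, A = P + 22.7·(cos 121.20°, sin 121.20°) = (20.897, 63.549). PA ⟂ AW; with |AW| = 13.3 on the left of PA, W = A + 13.3·(-0.85536, -0.51803) = (9.5202, 56.659). Then |SW| = |W − S| = 57.453.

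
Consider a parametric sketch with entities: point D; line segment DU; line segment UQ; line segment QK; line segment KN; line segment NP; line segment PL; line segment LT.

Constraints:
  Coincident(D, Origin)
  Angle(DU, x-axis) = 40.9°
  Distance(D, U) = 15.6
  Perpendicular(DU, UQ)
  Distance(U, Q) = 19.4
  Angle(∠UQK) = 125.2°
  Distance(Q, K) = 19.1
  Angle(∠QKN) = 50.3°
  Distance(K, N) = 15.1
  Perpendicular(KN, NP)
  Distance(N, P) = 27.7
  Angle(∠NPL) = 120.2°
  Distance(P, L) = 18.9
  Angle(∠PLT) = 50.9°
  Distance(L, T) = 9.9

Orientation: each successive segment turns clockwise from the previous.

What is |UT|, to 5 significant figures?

34.341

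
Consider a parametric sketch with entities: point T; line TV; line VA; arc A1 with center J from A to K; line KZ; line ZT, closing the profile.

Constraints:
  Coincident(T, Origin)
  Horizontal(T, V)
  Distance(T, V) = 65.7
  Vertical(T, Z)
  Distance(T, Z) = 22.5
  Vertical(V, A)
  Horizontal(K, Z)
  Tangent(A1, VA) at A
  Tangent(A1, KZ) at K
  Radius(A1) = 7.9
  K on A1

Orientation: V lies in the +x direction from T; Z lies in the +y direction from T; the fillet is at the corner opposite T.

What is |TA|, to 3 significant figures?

67.3

T is at the origin; T and V share the same y with |TV| = 65.7 and V on the +x side, so V = (65.7, 0.00). T and Z share the same x with |TZ| = 22.5 and Z on the +y side, so Z = (0.00, 22.5). The virtual corner opposite T is at (65.7, 22.5). A1 meets VA tangentially, so JA is at right angles to VA and tangency of A1 to KZ means the radius JK is perpendicular to KZ, with radius 7.9, so the center J sits 7.9 in from both sides at J = (57.8, 14.6). That places the tangent points at A = (65.7, 14.6) on VA and K = (57.8, 22.5) on KZ. Then |TA| = |A − T| = 67.3.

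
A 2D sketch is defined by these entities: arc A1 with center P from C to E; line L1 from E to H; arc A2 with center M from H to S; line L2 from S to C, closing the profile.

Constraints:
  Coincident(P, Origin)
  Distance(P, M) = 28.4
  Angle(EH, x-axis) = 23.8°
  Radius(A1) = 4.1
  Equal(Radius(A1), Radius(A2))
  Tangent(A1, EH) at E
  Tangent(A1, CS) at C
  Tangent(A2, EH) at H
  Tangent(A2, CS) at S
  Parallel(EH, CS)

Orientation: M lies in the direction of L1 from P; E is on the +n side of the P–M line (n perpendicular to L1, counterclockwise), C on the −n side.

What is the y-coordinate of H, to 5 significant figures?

15.212

Tangency of A1 to both parallel lines with radius 4.1 puts E and C at P ± 4.1·n: E = (-1.6545, 3.7513), C = (1.6545, -3.7513). Equal radii place H and S the same way about M: H = M + 4.1·n = (24.330, 15.212), S = M − 4.1·n = (27.639, 7.7094). So H.y = 15.212.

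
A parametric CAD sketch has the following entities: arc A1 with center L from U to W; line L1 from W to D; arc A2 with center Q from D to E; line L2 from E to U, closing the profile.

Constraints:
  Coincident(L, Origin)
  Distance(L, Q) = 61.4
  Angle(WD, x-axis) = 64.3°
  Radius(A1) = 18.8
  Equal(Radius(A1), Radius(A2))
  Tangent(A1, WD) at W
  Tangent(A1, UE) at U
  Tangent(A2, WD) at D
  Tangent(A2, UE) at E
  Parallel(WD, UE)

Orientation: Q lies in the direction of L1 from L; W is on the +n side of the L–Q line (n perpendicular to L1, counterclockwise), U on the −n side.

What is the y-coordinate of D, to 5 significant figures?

63.479

Tangency of A1 to both parallel lines with radius 18.8 puts W and U at L ± 18.8·n: W = (-16.940, 8.1528), U = (16.940, -8.1528). Equal radii place D and E the same way about Q: D = Q + 18.8·n = (9.6864, 63.479), E = Q − 18.8·n = (43.567, 47.173). So D.y = 63.479.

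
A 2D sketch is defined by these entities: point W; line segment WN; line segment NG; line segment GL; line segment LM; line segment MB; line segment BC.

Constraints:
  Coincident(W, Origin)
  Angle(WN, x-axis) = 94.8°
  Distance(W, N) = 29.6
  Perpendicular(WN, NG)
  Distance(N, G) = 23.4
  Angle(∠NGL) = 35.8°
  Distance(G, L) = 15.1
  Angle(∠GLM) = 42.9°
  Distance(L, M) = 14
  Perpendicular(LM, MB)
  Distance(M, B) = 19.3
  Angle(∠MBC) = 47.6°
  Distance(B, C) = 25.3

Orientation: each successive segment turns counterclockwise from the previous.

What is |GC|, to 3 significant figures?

17.7

LM ⟂ MB, so MB runs at -164°; with |MB| = 19.3, B = (-35.3, 27.9). ∠MBC = 47.6° gives BC at -31.5° from the x-axis; with |BC| = 25.3, C = (-13.7, 14.6). Then |GC| = |C − G| = 17.7.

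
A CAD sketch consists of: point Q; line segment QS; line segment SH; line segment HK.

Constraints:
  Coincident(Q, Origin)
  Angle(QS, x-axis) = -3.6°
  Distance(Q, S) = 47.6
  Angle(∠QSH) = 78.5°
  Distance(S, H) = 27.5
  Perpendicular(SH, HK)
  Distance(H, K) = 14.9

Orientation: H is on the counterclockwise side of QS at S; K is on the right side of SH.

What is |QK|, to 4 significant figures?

64.13

∠QSH = 78.5°, so SH runs at -3.6° + (180° − 78.5°) = 97.90° from the x-axis; with |SH| = 27.5, H = S + 27.5·(cos 97.90°, sin 97.90°) = (43.73, 24.25). SH ⟂ HK; with |HK| = 14.9 on the right of SH, K = H + 14.9·(0.9905, 0.1374) = (58.48, 26.30). Then |QK| = |K − Q| = 64.13.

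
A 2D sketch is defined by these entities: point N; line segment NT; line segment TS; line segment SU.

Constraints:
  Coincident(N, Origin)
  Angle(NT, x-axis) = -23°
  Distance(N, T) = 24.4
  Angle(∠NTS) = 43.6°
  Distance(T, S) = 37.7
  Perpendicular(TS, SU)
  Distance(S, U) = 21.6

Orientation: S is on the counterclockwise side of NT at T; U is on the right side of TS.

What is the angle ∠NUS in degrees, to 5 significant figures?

27.531°

∠NTS = 43.6°, so TS runs at -23.0° + (180° − 43.6°) = 113.40° from the x-axis; with |TS| = 37.7, S = T + 37.7·(cos 113.40°, sin 113.40°) = (7.4878, 25.066). The perpendicularity gives SU at right angles to TS; with |SU| = 21.6 on the right of TS, U = S + 21.6·(0.91775, 0.39715) = (27.311, 33.644). Then cos ∠NUS = UN·US / (|UN||US|), giving 27.531°.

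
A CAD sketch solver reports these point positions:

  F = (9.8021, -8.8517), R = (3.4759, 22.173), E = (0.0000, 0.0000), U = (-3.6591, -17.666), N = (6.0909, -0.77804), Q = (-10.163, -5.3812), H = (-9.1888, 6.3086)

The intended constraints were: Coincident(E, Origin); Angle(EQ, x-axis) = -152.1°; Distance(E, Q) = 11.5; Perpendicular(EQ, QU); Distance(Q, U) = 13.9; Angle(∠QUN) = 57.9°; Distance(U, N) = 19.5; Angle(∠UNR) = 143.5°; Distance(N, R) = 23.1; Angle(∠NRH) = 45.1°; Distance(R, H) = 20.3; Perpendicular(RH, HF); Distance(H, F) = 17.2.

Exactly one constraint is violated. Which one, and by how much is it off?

Distance(H, F) = 17.2 — off by 7.10.

E = (0.00, 0.00) ✓; EQ at -152.1° ✓; |EQ| = 11.50 ✓; ∠(EQ, QU) = 90.00° ✓; |QU| = 13.90 ✓; ∠QUN = 57.90° ✓; |UN| = 19.50 ✓; ∠UNR = 143.5° ✓; |NR| = 23.10 ✓; ∠NRH = 45.10° ✓; |RH| = 20.30 ✓; ∠(RH, HF) = 90.00° ✓; |HF| = 24.30 ✗.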